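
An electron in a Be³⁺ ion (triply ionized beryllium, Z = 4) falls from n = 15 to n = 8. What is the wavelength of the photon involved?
509.4029 nm

First, find the transition energy using E_n = -13.6057 Z² / n² eV:
E_15 = -13.6057 × 4² / 15² = -0.96751644 eV
E_8 = -13.6057 × 4² / 8² = -3.40142500 eV

Photon energy: |ΔE| = |E_8 - E_15| = 2.43390856 eV

Convert to wavelength using E = hc/λ with hc = 1239.84 eV·nm:
λ = hc/E = 1239.84 eV·nm / 2.43390856 eV
λ = 509.4029 nm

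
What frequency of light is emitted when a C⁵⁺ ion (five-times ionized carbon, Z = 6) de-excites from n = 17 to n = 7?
2.00722e+15 Hz

First, find the transition energy:
E_17 = -13.6057 × 6² / 17² = -1.69482768 eV
E_7 = -13.6057 × 6² / 7² = -9.99602449 eV
|ΔE| = |E_7 - E_17| = 8.30119681 eV

Convert to Joules: E = 8.30119681 eV × (1.602177 × 10⁻¹⁹ J/eV) = 1.3299987e-18 J

Using E = hf:
f = E/h = 1.3299987e-18 J / (6.62607 × 10⁻³⁴ J·s)
f = 2.00722e+15 Hz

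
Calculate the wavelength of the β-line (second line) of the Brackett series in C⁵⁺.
72.90121 nm

The lines of a series are numbered from the longest wavelength (smallest ΔE) outward; the second line is the transition from n = n_f + 2 to n_f.
The Brackett series has all transitions ending at n_f = 4.

For C⁵⁺ (Z = 6), the second line (β-line) is the jump from n = 6 to n = 4:
E_6 = -13.6057 × 6² / 6² = -13.6057000 eV
E_4 = -13.6057 × 6² / 4² = -30.6128250 eV
ΔE = E_6 - E_4 = 17.0071250 eV

λ = hc/E = 1239.84 eV·nm / 17.0071250 eV
λ = 72.90121 nm

This is the β-line of the Brackett series in C⁵⁺.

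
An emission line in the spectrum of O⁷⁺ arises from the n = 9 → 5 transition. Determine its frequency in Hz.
5.82e+15 Hz

First, find the transition energy:
E_9 = -13.6057 × 8² / 9² = -10.7502 eV
E_5 = -13.6057 × 8² / 5² = -34.8306 eV
|ΔE| = |E_5 - E_9| = 24.0804 eV

Convert to Joules: E = 24.0804 eV × (1.602177 × 10⁻¹⁹ J/eV) = 3.8581e-18 J

Using E = hf:
f = E/h = 3.8581e-18 J / (6.62607 × 10⁻³⁴ J·s)
f = 5.82e+15 Hz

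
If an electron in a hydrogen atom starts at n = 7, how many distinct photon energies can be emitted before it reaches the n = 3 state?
10

The electron can occupy levels n = 3, 4, ..., 7 during de-excitation — that is m = 7 - 3 + 1 = 5 distinct levels.

The number of distinct spectral lines equals the number of ways to choose 2 of these m levels (each pair gives one possible emission transition):

Number of lines = m(m-1)/2 = 5×4/2 = 10

These correspond to all possible transitions between the 5 levels:
7 → 6, 7 → 5, 7 → 4, 7 → 3, 6 → 5, 6 → 4, 6 → 3, 5 → 4...

Each transition produces a photon with a unique energy (and thus wavelength). This count does not depend on Z.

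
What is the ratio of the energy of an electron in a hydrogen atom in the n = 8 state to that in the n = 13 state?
2.640625

Using E_n = -13.6057 Z² / n² eV with Z = 1:

E_8 = -13.6057 / 8² = -13.6057 / 64 = -0.21258906 eV
E_13 = -13.6057 / 13² = -13.6057 / 169 = -0.08050710 eV

The ratio is:
E_8/E_13 = (-0.21258906) / (-0.08050710)
E_8/E_13 = (-13.6057/64) / (-13.6057/169)
E_8/E_13 = 169/64
E_8/E_13 = 2.640625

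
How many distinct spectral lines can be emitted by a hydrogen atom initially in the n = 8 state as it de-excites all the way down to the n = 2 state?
21

The electron can occupy levels n = 2, 3, ..., 8 during de-excitation — that is m = 8 - 2 + 1 = 7 distinct levels.

The number of distinct spectral lines equals the number of ways to choose 2 of these m levels (each pair gives one possible emission transition):

Number of lines = m(m-1)/2 = 7×6/2 = 21

These correspond to all possible transitions between the 7 levels:
8 → 7, 8 → 6, 8 → 5, 8 → 4, 8 → 3, 8 → 2, 7 → 6, 7 → 5...

Each transition produces a photon with a unique energy (and thus wavelength). This count does not depend on Z.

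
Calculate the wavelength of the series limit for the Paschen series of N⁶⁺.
16.73752 nm

The series limit corresponds to the transition from n = ∞ to n = 3.
This is the highest energy (shortest wavelength) transition in the Paschen series.

E_∞ = 0 eV
E_3 = -13.6057 × 7² / 3² = -74.0754778 eV

Energy at series limit:
ΔE = E_∞ - E_3 = 0 - (-74.0754778) = 74.0754778 eV
λ = hc/E = 1239.84 eV·nm / 74.0754778 eV = 16.73752 nm

This energy equals the ionization energy from the n = 3 state of N⁶⁺.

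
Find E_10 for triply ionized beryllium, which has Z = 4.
-2.176912 eV

For hydrogen-like ions, the energy levels scale with Z²:
E_n = -13.6057 Z² / n² eV

For Be³⁺ (Z = 4) at n = 10:
E_10 = -13.6057 × 4² / 10²
E_10 = -13.6057 × 16 / 100
E_10 = -217.6912 / 100
E_10 = -2.176912 eV

The energy is 16 times more negative than hydrogen at the same n due to the stronger nuclear charge.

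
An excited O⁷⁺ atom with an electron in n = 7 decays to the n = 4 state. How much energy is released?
36.65209 eV

The energy levels are E_n = -13.6057 Z² eV / n².

Energy at n = 7: E_7 = -13.6057 × 8² / 7² = -17.77071020 eV
Energy at n = 4: E_4 = -13.6057 × 8² / 4² = -54.42280000 eV

For emission (electron falling to lower state), the photon energy is:
E_photon = E_7 - E_4 = |-17.77071020 - (-54.42280000)|
E_photon = 36.65209 eV

This energy is carried away by the emitted photon.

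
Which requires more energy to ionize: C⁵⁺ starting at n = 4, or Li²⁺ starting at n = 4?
C⁵⁺ at n = 4 (E = -30.61 eV)

Using E_n = -13.6057 Z² / n² eV:

C⁵⁺ (Z = 6) at n = 4:
E = -13.6057 × 6² / 4² = -13.6057 × 36 / 16 = -30.61283 eV

Li²⁺ (Z = 3) at n = 4:
E = -13.6057 × 3² / 4² = -13.6057 × 9 / 16 = -7.65321 eV

Since -30.61283 eV < -7.65321 eV,
C⁵⁺ at n = 4 is more tightly bound (requires more energy to ionize).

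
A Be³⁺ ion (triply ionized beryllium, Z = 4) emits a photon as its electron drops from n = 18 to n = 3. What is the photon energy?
23.516025 eV

The energy levels are E_n = -13.6057 Z² eV / n².

Energy at n = 18: E_18 = -13.6057 × 4² / 18² = -0.671886420 eV
Energy at n = 3: E_3 = -13.6057 × 4² / 3² = -24.187911111 eV

For emission (electron falling to lower state), the photon energy is:
E_photon = E_18 - E_3 = |-0.671886420 - (-24.187911111)|
E_photon = 23.516025 eV

This energy is carried away by the emitted photon.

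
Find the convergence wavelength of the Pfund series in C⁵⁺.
63.2823 nm

The series limit corresponds to the transition from n = ∞ to n = 5.
This is the highest energy (shortest wavelength) transition in the Pfund series.

E_∞ = 0 eV
E_5 = -13.6057 × 6² / 5² = -19.592208 eV

Energy at series limit:
ΔE = E_∞ - E_5 = 0 - (-19.592208) = 19.592208 eV
λ = hc/E = 1239.84 eV·nm / 19.592208 eV = 63.2823 nm

This energy equals the ionization energy from the n = 5 state of C⁵⁺.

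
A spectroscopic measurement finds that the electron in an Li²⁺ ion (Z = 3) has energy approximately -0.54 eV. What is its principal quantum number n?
n = 15

The exact energy levels follow E_n = -13.6057 Z² / n² eV with Z = 3.

The measured value (-0.54 eV) is reported to only 2 significant figures, so we must test candidate n values and see which one matches to that precision.

Candidate energies:
  n = 13:  E = -13.6057 × 3² / 13² = -0.72456 eV
  n = 14:  E = -13.6057 × 3² / 14² = -0.62475 eV
  n = 15:  E = -13.6057 × 3² / 15² = -0.54423 eV  ← matches
  n = 16:  E = -13.6057 × 3² / 16² = -0.47833 eV
  n = 17:  E = -13.6057 × 3² / 17² = -0.42371 eV

Checking against the measurement of -0.54 eV (2 sig figs), only n = 15 agrees:
E_15 = -0.54423 eV, which rounds to -0.54 eV ✓

Therefore n = 15.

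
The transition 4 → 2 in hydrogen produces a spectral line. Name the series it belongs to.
Balmer series

The spectral series in hydrogen are named based on the final (lower) energy level:
- Lyman series: n_final = 1 (ultraviolet)
- Balmer series: n_final = 2 (visible/near-UV)
- Paschen series: n_final = 3 (infrared)
- Brackett series: n_final = 4 (infrared)
- Pfund series: n_final = 5 (far infrared)

Since this transition ends at n = 2, it belongs to the Balmer series.

For reference, this 4 → 2 line has photon energy
ΔE = 13.6057 eV × (1/2² - 1/4²) = 2.551069 eV,
corresponding to wavelength λ = hc/ΔE = 1239.84 eV·nm / 2.551069 eV = 486.01 nm in the visible/near-UV region.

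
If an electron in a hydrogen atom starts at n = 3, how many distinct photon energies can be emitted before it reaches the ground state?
3

The electron can occupy levels n = 1, 2, ..., 3 during de-excitation — that is m = 3 - 1 + 1 = 3 distinct levels.

The number of distinct spectral lines equals the number of ways to choose 2 of these m levels (each pair gives one possible emission transition):

Number of lines = m(m-1)/2 = 3×2/2 = 3

These correspond to all possible transitions between the 3 levels:
3 → 2, 3 → 1, 2 → 1

Each transition produces a photon with a unique energy (and thus wavelength). This count does not depend on Z.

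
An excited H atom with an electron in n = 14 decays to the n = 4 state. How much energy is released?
0.7809 eV

The energy levels are E_n = -13.6057 eV / n².

Energy at n = 14: E_14 = -13.6057 / 14² = -0.0694168 eV
Energy at n = 4: E_4 = -13.6057 / 4² = -0.8503563 eV

For emission (electron falling to lower state), the photon energy is:
E_photon = E_14 - E_4 = |-0.0694168 - (-0.8503563)|
E_photon = 0.7809 eV

This energy is carried away by the emitted photon.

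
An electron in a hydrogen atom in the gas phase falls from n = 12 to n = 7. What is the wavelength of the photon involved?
6768.30 nm

First, find the transition energy using E_n = -13.6057 / n² eV:
E_12 = -13.6057 / 12² = -0.09448403 eV
E_7 = -13.6057 / 7² = -0.27766735 eV

Photon energy: |ΔE| = |E_7 - E_12| = 0.18318332 eV

Convert to wavelength using E = hc/λ with hc = 1239.84 eV·nm:
λ = hc/E = 1239.84 eV·nm / 0.18318332 eV
λ = 6768.30 nm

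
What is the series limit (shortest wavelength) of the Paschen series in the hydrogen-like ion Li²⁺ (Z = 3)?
91.12651 nm

The series limit corresponds to the transition from n = ∞ to n = 3.
This is the highest energy (shortest wavelength) transition in the Paschen series.

E_∞ = 0 eV
E_3 = -13.6057 × 3² / 3² = -13.6057000 eV

Energy at series limit:
ΔE = E_∞ - E_3 = 0 - (-13.6057000) = 13.6057000 eV
λ = hc/E = 1239.84 eV·nm / 13.6057000 eV = 91.12651 nm

This energy equals the ionization energy from the n = 3 state of Li²⁺.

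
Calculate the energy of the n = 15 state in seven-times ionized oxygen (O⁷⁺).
-3.8701 eV

For hydrogen-like ions, the energy levels scale with Z²:
E_n = -13.6057 Z² / n² eV

For O⁷⁺ (Z = 8) at n = 15:
E_15 = -13.6057 × 8² / 15²
E_15 = -13.6057 × 64 / 225
E_15 = -870.7648 / 225
E_15 = -3.8701 eV

The energy is 64 times more negative than hydrogen at the same n due to the stronger nuclear charge.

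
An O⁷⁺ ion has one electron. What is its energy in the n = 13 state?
-5.15 eV

For hydrogen-like ions, the energy levels scale with Z²:
E_n = -13.6057 Z² / n² eV

For O⁷⁺ (Z = 8) at n = 13:
E_13 = -13.6057 × 8² / 13²
E_13 = -13.6057 × 64 / 169
E_13 = -870.7648 / 169
E_13 = -5.15 eV

The energy is 64 times more negative than hydrogen at the same n due to the stronger nuclear charge.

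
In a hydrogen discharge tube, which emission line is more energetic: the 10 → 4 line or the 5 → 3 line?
5 → 3

Calculate the energy for each transition:

Transition 10 → 4:
ΔE₁ = |E_4 - E_10| = |-13.6057/4² - (-13.6057/10²)|
ΔE₁ = |-0.8503562500 - (-0.1360570000)| = 0.7142993 eV

Transition 5 → 3:
ΔE₂ = |E_3 - E_5| = |-13.6057/3² - (-13.6057/5²)|
ΔE₂ = |-1.5117444444 - (-0.5442280000)| = 0.9675164 eV

Since 0.9675164 eV > 0.7142993 eV, the transition 5 → 3 emits the more energetic photon.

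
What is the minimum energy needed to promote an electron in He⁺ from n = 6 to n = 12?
1.13 eV

The energy levels of a hydrogen-like atom are E_n = -13.6057 Z² eV / n².

Energy at n = 6: E_6 = -13.6057 × 2² / 6² = -1.51174 eV
Energy at n = 12: E_12 = -13.6057 × 2² / 12² = -0.37794 eV

The excitation energy is the difference:
ΔE = E_12 - E_6
ΔE = -0.37794 - (-1.51174)
ΔE = 1.13 eV

Since this is positive, energy must be absorbed (photon absorption).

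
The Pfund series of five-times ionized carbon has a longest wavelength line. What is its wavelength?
207.10571 nm

The longest wavelength corresponds to the smallest energy transition in the series.
The Pfund series has all transitions ending at n_f = 5.

For C⁵⁺ (Z = 6), the first line (α-line) is the jump from n = 6 to n = 5:
E_6 = -13.6057 × 6² / 6² = -13.605700000 eV
E_5 = -13.6057 × 6² / 5² = -19.592208000 eV
ΔE = E_6 - E_5 = 5.986508000 eV

λ = hc/E = 1239.84 eV·nm / 5.986508000 eV
λ = 207.10571 nm

This is the α-line of the Pfund series in C⁵⁺.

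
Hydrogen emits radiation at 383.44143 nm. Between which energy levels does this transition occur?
n = 9 → n = 2

First, find the photon energy from the wavelength (hc = 1239.84 eV·nm):
E = hc/λ = 1239.84 eV·nm / 383.44143 nm = 3.2334534 eV

The energy levels of hydrogen satisfy E_n = -13.6057 / n² eV, so an emission n_i → n_f releases
ΔE = 13.6057 × (1/n_f² − 1/n_i²) eV.

Setting ΔE equal to the photon energy:
1/n_f² − 1/n_i² = 3.2334534 / 13.6057 = 0.23765432

Since 1/n_i² must be positive, we need 1/n_f² > 0.23765432, i.e. n_f ≤ 2. For each allowed n_f, solve n_i = (1/n_f² − 0.23765432)^(−1/2) and check whether it is a whole number:
  n_f = 1: 1/n_i² = 1.00000000 − 0.23765432 = 0.76234568 → n_i = 1.145  (not an integer) ✗
  n_f = 2: 1/n_i² = 0.25000000 − 0.23765432 = 0.01234568 → n_i = 9.000  → integer, n_i = 9 ✓

Only n_f = 2 gives an integer upper level, n_i = 9.

The transition is from n = 9 to n = 2 (emission).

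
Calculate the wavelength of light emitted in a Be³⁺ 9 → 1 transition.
5.766600 nm

First, find the transition energy using E_n = -13.6057 Z² / n² eV:
E_9 = -13.6057 × 4² / 9² = -2.68754568 eV
E_1 = -13.6057 × 4² / 1² = -217.69120000 eV

Photon energy: |ΔE| = |E_1 - E_9| = 215.00365432 eV

Convert to wavelength using E = hc/λ with hc = 1239.84 eV·nm:
λ = hc/E = 1239.84 eV·nm / 215.00365432 eV
λ = 5.766600 nm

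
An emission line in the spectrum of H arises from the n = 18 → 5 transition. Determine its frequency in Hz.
1.21e+14 Hz

First, find the transition energy:
E_18 = -13.6057 / 18² = -0.041993 eV
E_5 = -13.6057 / 5² = -0.544228 eV
|ΔE| = |E_5 - E_18| = 0.502235 eV

Convert to Joules: E = 0.502235 eV × (1.602177 × 10⁻¹⁹ J/eV) = 8.0467e-20 J

Using E = hf:
f = E/h = 8.0467e-20 J / (6.62607 × 10⁻³⁴ J·s)
f = 1.21e+14 Hz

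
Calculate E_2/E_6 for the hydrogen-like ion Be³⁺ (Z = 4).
9.00000

Using E_n = -13.6057 Z² / n² eV with Z = 4:

E_2 = -13.6057 × 4² / 2² = -217.6912 / 4 = -54.42280000000 eV
E_6 = -13.6057 × 4² / 6² = -217.6912 / 36 = -6.04697777778 eV

The ratio is:
E_2/E_6 = (-54.42280000000) / (-6.04697777778)
E_2/E_6 = (-217.6912/4) / (-217.6912/36)
E_2/E_6 = 36/4
E_2/E_6 = 9.00000
(Note: the Z² factors cancel in the ratio.)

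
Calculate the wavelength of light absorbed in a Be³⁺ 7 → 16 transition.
345.136 nm

First, find the transition energy using E_n = -13.6057 Z² / n² eV:
E_7 = -13.6057 × 4² / 7² = -4.4426776 eV
E_16 = -13.6057 × 4² / 16² = -0.8503563 eV

Photon energy: |ΔE| = |E_16 - E_7| = 3.5923213 eV

Convert to wavelength using E = hc/λ with hc = 1239.84 eV·nm:
λ = hc/E = 1239.84 eV·nm / 3.5923213 eV
λ = 345.136 nm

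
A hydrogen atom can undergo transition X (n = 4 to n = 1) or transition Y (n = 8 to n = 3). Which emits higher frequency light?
4 → 1

Calculate the energy for each transition:

Transition 4 → 1:
ΔE₁ = |E_1 - E_4| = |-13.6057/1² - (-13.6057/4²)|
ΔE₁ = |-13.605700000 - (-0.850356250)| = 12.755344 eV

Transition 8 → 3:
ΔE₂ = |E_3 - E_8| = |-13.6057/3² - (-13.6057/8²)|
ΔE₂ = |-1.511744444 - (-0.212589063)| = 1.299155 eV

Since 12.755344 eV > 1.299155 eV, the transition 4 → 1 emits the more energetic photon.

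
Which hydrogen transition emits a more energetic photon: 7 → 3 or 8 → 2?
8 → 2

Calculate the energy for each transition:

Transition 7 → 3:
ΔE₁ = |E_3 - E_7| = |-13.6057/3² - (-13.6057/7²)|
ΔE₁ = |-1.511744444 - (-0.277667347)| = 1.234077 eV

Transition 8 → 2:
ΔE₂ = |E_2 - E_8| = |-13.6057/2² - (-13.6057/8²)|
ΔE₂ = |-3.401425000 - (-0.212589063)| = 3.188836 eV

Since 3.188836 eV > 1.234077 eV, the transition 8 → 2 emits the more energetic photon.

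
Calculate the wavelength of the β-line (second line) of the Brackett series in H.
2624.444 nm

The lines of a series are numbered from the longest wavelength (smallest ΔE) outward; the second line is the transition from n = n_f + 2 to n_f.
The Brackett series has all transitions ending at n_f = 4.

For H, the second line (β-line) is the jump from n = 6 to n = 4:
E_6 = -13.6057 / 6² = -0.377936111 eV
E_4 = -13.6057 / 4² = -0.850356250 eV
ΔE = E_6 - E_4 = 0.472420139 eV

λ = hc/E = 1239.84 eV·nm / 0.472420139 eV
λ = 2624.444 nm

This is the β-line of the Brackett series in H.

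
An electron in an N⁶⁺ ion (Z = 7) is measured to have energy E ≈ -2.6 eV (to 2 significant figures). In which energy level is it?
n = 16

The exact energy levels follow E_n = -13.6057 Z² / n² eV with Z = 7.

The measured value (-2.6 eV) is reported to only 2 significant figures, so we must test candidate n values and see which one matches to that precision.

Candidate energies:
  n = 14:  E = -13.6057 × 7² / 14² = -3.40143 eV
  n = 15:  E = -13.6057 × 7² / 15² = -2.96302 eV
  n = 16:  E = -13.6057 × 7² / 16² = -2.60422 eV  ← matches
  n = 17:  E = -13.6057 × 7² / 17² = -2.30685 eV
  n = 18:  E = -13.6057 × 7² / 18² = -2.05765 eV

Checking against the measurement of -2.6 eV (2 sig figs), only n = 16 agrees:
E_16 = -2.60422 eV, which rounds to -2.6 eV ✓

Therefore n = 16.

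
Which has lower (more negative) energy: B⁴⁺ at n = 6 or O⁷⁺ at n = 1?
O⁷⁺ at n = 1 (E = -870.7648 eV)

Using E_n = -13.6057 Z² / n² eV:

B⁴⁺ (Z = 5) at n = 6:
E = -13.6057 × 5² / 6² = -13.6057 × 25 / 36 = -9.4484028 eV

O⁷⁺ (Z = 8) at n = 1:
E = -13.6057 × 8² / 1² = -13.6057 × 64 / 1 = -870.7648000 eV

Since -870.7648000 eV < -9.4484028 eV,
O⁷⁺ at n = 1 is more tightly bound (requires more energy to ionize).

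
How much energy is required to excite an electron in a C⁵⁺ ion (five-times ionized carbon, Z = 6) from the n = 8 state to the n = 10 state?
2.755 eV

The energy levels of a hydrogen-like atom are E_n = -13.6057 Z² eV / n².

Energy at n = 8: E_8 = -13.6057 × 6² / 8² = -7.653206 eV
Energy at n = 10: E_10 = -13.6057 × 6² / 10² = -4.898052 eV

The excitation energy is the difference:
ΔE = E_10 - E_8
ΔE = -4.898052 - (-7.653206)
ΔE = 2.755 eV

Since this is positive, energy must be absorbed (photon absorption).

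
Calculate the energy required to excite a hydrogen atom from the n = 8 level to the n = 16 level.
0.159 eV

The energy levels of a hydrogen-like atom are E_n = -13.6057 eV / n².

Energy at n = 8: E_8 = -13.6057 / 8² = -0.212589 eV
Energy at n = 16: E_16 = -13.6057 / 16² = -0.053147 eV

The excitation energy is the difference:
ΔE = E_16 - E_8
ΔE = -0.053147 - (-0.212589)
ΔE = 0.159 eV

Since this is positive, energy must be absorbed (photon absorption).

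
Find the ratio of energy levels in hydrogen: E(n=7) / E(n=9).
1.6531

Using E_n = -13.6057 Z² / n² eV with Z = 1:

E_7 = -13.6057 / 7² = -13.6057 / 49 = -0.2776673469 eV
E_9 = -13.6057 / 9² = -13.6057 / 81 = -0.1679716049 eV

The ratio is:
E_7/E_9 = (-0.2776673469) / (-0.1679716049)
E_7/E_9 = (-13.6057/49) / (-13.6057/81)
E_7/E_9 = 81/49
E_7/E_9 = 1.6531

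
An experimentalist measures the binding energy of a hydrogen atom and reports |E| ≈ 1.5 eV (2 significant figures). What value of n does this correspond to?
n = 3

The exact energy levels follow E_n = -13.6057 eV / n².

The measured value (-1.5 eV) is reported to only 2 significant figures, so we must test candidate n values and see which one matches to that precision.

Candidate energies:
  n = 1:  E = -13.6057/1² = -13.60570 eV
  n = 2:  E = -13.6057/2² = -3.40143 eV
  n = 3:  E = -13.6057/3² = -1.51174 eV  ← matches
  n = 4:  E = -13.6057/4² = -0.85036 eV
  n = 5:  E = -13.6057/5² = -0.54423 eV

Checking against the measurement of -1.5 eV (2 sig figs), only n = 3 agrees:
E_3 = -1.51174 eV, which rounds to -1.5 eV ✓

Therefore n = 3.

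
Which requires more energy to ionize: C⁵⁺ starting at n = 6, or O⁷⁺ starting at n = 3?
O⁷⁺ at n = 3 (E = -96.75 eV)

Using E_n = -13.6057 Z² / n² eV:

C⁵⁺ (Z = 6) at n = 6:
E = -13.6057 × 6² / 6² = -13.6057 × 36 / 36 = -13.60570 eV

O⁷⁺ (Z = 8) at n = 3:
E = -13.6057 × 8² / 3² = -13.6057 × 64 / 9 = -96.75164 eV

Since -96.75164 eV < -13.60570 eV,
O⁷⁺ at n = 3 is more tightly bound (requires more energy to ionize).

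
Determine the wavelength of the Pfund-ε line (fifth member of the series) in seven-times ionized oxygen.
47.46 nm

The lines of a series are numbered from the longest wavelength (smallest ΔE) outward; the fifth line is the transition from n = n_f + 5 to n_f.
The Pfund series has all transitions ending at n_f = 5.

For O⁷⁺ (Z = 8), the fifth line (ε-line) is the jump from n = 10 to n = 5:
E_10 = -13.6057 × 8² / 10² = -8.7076 eV
E_5 = -13.6057 × 8² / 5² = -34.8306 eV
ΔE = E_10 - E_5 = 26.1230 eV

λ = hc/E = 1239.84 eV·nm / 26.1230 eV
λ = 47.46 nm

This is the ε-line of the Pfund series in O⁷⁺.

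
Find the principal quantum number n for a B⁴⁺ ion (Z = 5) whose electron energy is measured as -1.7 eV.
n = 14

The exact energy levels follow E_n = -13.6057 Z² / n² eV with Z = 5.

The measured value (-1.7 eV) is reported to only 2 significant figures, so we must test candidate n values and see which one matches to that precision.

Candidate energies:
  n = 12:  E = -13.6057 × 5² / 12² = -2.362101 eV
  n = 13:  E = -13.6057 × 5² / 13² = -2.012678 eV
  n = 14:  E = -13.6057 × 5² / 14² = -1.735421 eV  ← matches
  n = 15:  E = -13.6057 × 5² / 15² = -1.511744 eV
  n = 16:  E = -13.6057 × 5² / 16² = -1.328682 eV

Checking against the measurement of -1.7 eV (2 sig figs), only n = 14 agrees:
E_14 = -1.735421 eV, which rounds to -1.7 eV ✓

Therefore n = 14.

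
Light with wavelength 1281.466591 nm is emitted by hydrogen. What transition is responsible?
n = 5 → n = 3

First, find the photon energy from the wavelength (hc = 1239.84 eV·nm):
E = hc/λ = 1239.84 eV·nm / 1281.466591 nm = 0.96751644 eV

The energy levels of hydrogen satisfy E_n = -13.6057 / n² eV, so an emission n_i → n_f releases
ΔE = 13.6057 × (1/n_f² − 1/n_i²) eV.

Setting ΔE equal to the photon energy:
1/n_f² − 1/n_i² = 0.96751644 / 13.6057 = 0.071111111

Since 1/n_i² must be positive, we need 1/n_f² > 0.071111111, i.e. n_f ≤ 3. For each allowed n_f, solve n_i = (1/n_f² − 0.071111111)^(−1/2) and check whether it is a whole number:
  n_f = 1: 1/n_i² = 1.000000000 − 0.071111111 = 0.928888889 → n_i = 1.038  (not an integer) ✗
  n_f = 2: 1/n_i² = 0.250000000 − 0.071111111 = 0.178888889 → n_i = 2.364  (not an integer) ✗
  n_f = 3: 1/n_i² = 0.111111111 − 0.071111111 = 0.040000000 → n_i = 5.000  → integer, n_i = 5 ✓

Only n_f = 3 gives an integer upper level, n_i = 5.

The transition is from n = 5 to n = 3 (emission).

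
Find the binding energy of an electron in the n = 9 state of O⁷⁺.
10.750 eV

The ionization energy is the energy needed to remove the electron completely (n → ∞).

For a hydrogen-like ion with Z = 8, E_n = -13.6057 Z² / n² eV.

At n = 9: E_9 = -13.6057 × 8² / 9² = -10.750183 eV
At n = ∞: E_∞ = 0 eV

Ionization energy = E_∞ - E_9 = 0 - (-10.750183) = 10.750183 eV
Ionization energy ≈ 10.750 eV

This is also called the binding energy of the electron in state n = 9.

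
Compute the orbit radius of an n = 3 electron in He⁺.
0.23813 nm (or 2.38130 Å)

The Bohr radius formula is:
r_n = n² a₀ / Z

where a₀ = 0.05291772 nm is the Bohr radius.

For He⁺ (Z = 2) at n = 3:
r_3 = 3² × 0.05291772 nm / 2
r_3 = 9 × 0.05291772 nm / 2
r_3 = 0.476259 nm / 2
r_3 = 0.23813 nm

The electron orbits at approximately 0.23813 nm from the nucleus.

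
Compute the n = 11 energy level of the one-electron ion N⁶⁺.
-5.5097 eV

For hydrogen-like ions, the energy levels scale with Z²:
E_n = -13.6057 Z² / n² eV

For N⁶⁺ (Z = 7) at n = 11:
E_11 = -13.6057 × 7² / 11²
E_11 = -13.6057 × 49 / 121
E_11 = -666.6793 / 121
E_11 = -5.5097 eV

The energy is 49 times more negative than hydrogen at the same n due to the stronger nuclear charge.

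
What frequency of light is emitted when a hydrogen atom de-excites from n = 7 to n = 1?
3.2227e+15 Hz

First, find the transition energy:
E_7 = -13.6057 / 7² = -0.27766735 eV
E_1 = -13.6057 / 1² = -13.60570000 eV
|ΔE| = |E_1 - E_7| = 13.32803265 eV

Convert to Joules: E = 13.32803265 eV × (1.602177 × 10⁻¹⁹ J/eV) = 2.135387e-18 J

Using E = hf:
f = E/h = 2.135387e-18 J / (6.62607 × 10⁻³⁴ J·s)
f = 3.2227e+15 Hz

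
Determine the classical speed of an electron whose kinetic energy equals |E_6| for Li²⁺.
1.0938e+06 m/s (or 0.36% of c)

The binding energy at n = 6 for Li²⁺ is:
E_6 = -13.6057 × 3²/6² = -3.4014250 eV
|E_6| = 3.4014250 eV

Convert to Joules:
KE = 3.4014250 eV × (1.602177 × 10⁻¹⁹ J/eV) = 5.449685e-19 J

Using KE = ½mv²:
v = √(2·KE/m_e)
v = √(2 × 5.449685e-19 J / 9.10938 × 10⁻³¹ kg)
v = 1.0938e+06 m/s

This is approximately 0.36% the speed of light.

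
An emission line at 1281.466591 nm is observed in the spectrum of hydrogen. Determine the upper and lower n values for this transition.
n = 5 → n = 3

First, find the photon energy from the wavelength (hc = 1239.84 eV·nm):
E = hc/λ = 1239.84 eV·nm / 1281.466591 nm = 0.96751644 eV

The energy levels of hydrogen satisfy E_n = -13.6057 / n² eV, so an emission n_i → n_f releases
ΔE = 13.6057 × (1/n_f² − 1/n_i²) eV.

Setting ΔE equal to the photon energy:
1/n_f² − 1/n_i² = 0.96751644 / 13.6057 = 0.071111111

Since 1/n_i² must be positive, we need 1/n_f² > 0.071111111, i.e. n_f ≤ 3. For each allowed n_f, solve n_i = (1/n_f² − 0.071111111)^(−1/2) and check whether it is a whole number:
  n_f = 1: 1/n_i² = 1.000000000 − 0.071111111 = 0.928888889 → n_i = 1.038  (not an integer) ✗
  n_f = 2: 1/n_i² = 0.250000000 − 0.071111111 = 0.178888889 → n_i = 2.364  (not an integer) ✗
  n_f = 3: 1/n_i² = 0.111111111 − 0.071111111 = 0.040000000 → n_i = 5.000  → integer, n_i = 5 ✓

Only n_f = 3 gives an integer upper level, n_i = 5.

The transition is from n = 5 to n = 3 (emission).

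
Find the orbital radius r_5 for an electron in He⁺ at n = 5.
0.6615 nm (or 6.6147 Å)

The Bohr radius formula is:
r_n = n² a₀ / Z

where a₀ = 0.0529177 nm is the Bohr radius.

For He⁺ (Z = 2) at n = 5:
r_5 = 5² × 0.0529177 nm / 2
r_5 = 25 × 0.0529177 nm / 2
r_5 = 1.32294 nm / 2
r_5 = 0.6615 nm

The electron orbits at approximately 0.6615 nm from the nucleus.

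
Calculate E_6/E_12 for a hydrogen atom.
4.000000

Using E_n = -13.6057 Z² / n² eV with Z = 1:

E_6 = -13.6057 / 6² = -13.6057 / 36 = -0.377936111111 eV
E_12 = -13.6057 / 12² = -13.6057 / 144 = -0.094484027778 eV

The ratio is:
E_6/E_12 = (-0.377936111111) / (-0.094484027778)
E_6/E_12 = (-13.6057/36) / (-13.6057/144)
E_6/E_12 = 144/36
E_6/E_12 = 4.000000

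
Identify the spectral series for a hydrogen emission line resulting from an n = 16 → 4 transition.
Brackett series

The spectral series in hydrogen are named based on the final (lower) energy level:
- Lyman series: n_final = 1 (ultraviolet)
- Balmer series: n_final = 2 (visible/near-UV)
- Paschen series: n_final = 3 (infrared)
- Brackett series: n_final = 4 (infrared)
- Pfund series: n_final = 5 (far infrared)

Since this transition ends at n = 4, it belongs to the Brackett series.

For reference, this 16 → 4 line has photon energy
ΔE = 13.6057 eV × (1/4² - 1/16²) = 0.79720898438 eV,
corresponding to wavelength λ = hc/ΔE = 1239.84 eV·nm / 0.79720898438 eV = 1555.22582 nm in the infrared region.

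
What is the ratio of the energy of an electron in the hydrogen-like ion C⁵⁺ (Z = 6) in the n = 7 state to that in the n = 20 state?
8.163

Using E_n = -13.6057 Z² / n² eV with Z = 6:

E_7 = -13.6057 × 6² / 7² = -489.8052 / 49 = -9.996024490 eV
E_20 = -13.6057 × 6² / 20² = -489.8052 / 400 = -1.224513000 eV

The ratio is:
E_7/E_20 = (-9.996024490) / (-1.224513000)
E_7/E_20 = (-489.8052/49) / (-489.8052/400)
E_7/E_20 = 400/49
E_7/E_20 = 8.163
(Note: the Z² factors cancel in the ratio.)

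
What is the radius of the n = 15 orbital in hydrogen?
11.90649 nm (or 119.06487 Å)

The Bohr radius formula is:
r_n = n² a₀ / Z

where a₀ = 0.05291772 nm is the Bohr radius.

For H (Z = 1) at n = 15:
r_15 = 15² × 0.05291772 nm / 1
r_15 = 225 × 0.05291772 nm / 1
r_15 = 11.906487 nm / 1
r_15 = 11.90649 nm

The electron orbits at approximately 11.90649 nm from the nucleus.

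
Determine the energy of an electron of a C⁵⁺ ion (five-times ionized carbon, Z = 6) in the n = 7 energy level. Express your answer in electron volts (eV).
-9.99602 eV

The energy levels of a hydrogen-like atom are given by:
E_n = -13.6057 Z² / n² eV  (with Z = 6 for C⁵⁺)

For n = 7:
E_7 = -13.6057 × 6² / 7²
E_7 = -13.6057 × 36 / 49
E_7 = -9.99602 eV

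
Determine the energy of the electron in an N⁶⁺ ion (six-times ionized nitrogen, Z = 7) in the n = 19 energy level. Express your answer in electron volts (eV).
-1.847 eV

The energy levels of a hydrogen-like atom are given by:
E_n = -13.6057 Z² / n² eV  (with Z = 7 for N⁶⁺)

For n = 19:
E_19 = -13.6057 × 7² / 19²
E_19 = -13.6057 × 49 / 361
E_19 = -1.847 eV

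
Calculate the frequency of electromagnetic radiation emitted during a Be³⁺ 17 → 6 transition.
1.28e+15 Hz

First, find the transition energy:
E_17 = -13.6057 × 4² / 17² = -0.75325675 eV
E_6 = -13.6057 × 4² / 6² = -6.04697778 eV
|ΔE| = |E_6 - E_17| = 5.29372103 eV

Convert to Joules: E = 5.29372103 eV × (1.602177 × 10⁻¹⁹ J/eV) = 8.4815e-19 J

Using E = hf:
f = E/h = 8.4815e-19 J / (6.62607 × 10⁻³⁴ J·s)
f = 1.28e+15 Hz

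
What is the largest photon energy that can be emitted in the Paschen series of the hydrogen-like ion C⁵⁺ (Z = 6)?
54.4228 eV

The series limit corresponds to the transition from n = ∞ to n = 3.
This is the highest energy (shortest wavelength) transition in the Paschen series.

E_∞ = 0 eV
E_3 = -13.6057 × 6² / 3² = -54.4228 eV

Energy at series limit:
ΔE = E_∞ - E_3 = 0 - (-54.4228) = 54.4228 eV

This energy equals the ionization energy from the n = 3 state of C⁵⁺.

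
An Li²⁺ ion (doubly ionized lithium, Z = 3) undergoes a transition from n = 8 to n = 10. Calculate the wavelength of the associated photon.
1800.030 nm

First, find the transition energy using E_n = -13.6057 Z² / n² eV:
E_8 = -13.6057 × 3² / 8² = -1.913301563 eV
E_10 = -13.6057 × 3² / 10² = -1.224513000 eV

Photon energy: |ΔE| = |E_10 - E_8| = 0.688788563 eV

Convert to wavelength using E = hc/λ with hc = 1239.84 eV·nm:
λ = hc/E = 1239.84 eV·nm / 0.688788563 eV
λ = 1800.030 nm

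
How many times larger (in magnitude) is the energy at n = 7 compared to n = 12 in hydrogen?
2.93878

Using E_n = -13.6057 Z² / n² eV with Z = 1:

E_7 = -13.6057 / 7² = -13.6057 / 49 = -0.27766734694 eV
E_12 = -13.6057 / 12² = -13.6057 / 144 = -0.09448402778 eV

The ratio is:
E_7/E_12 = (-0.27766734694) / (-0.09448402778)
E_7/E_12 = (-13.6057/49) / (-13.6057/144)
E_7/E_12 = 144/49
E_7/E_12 = 2.93878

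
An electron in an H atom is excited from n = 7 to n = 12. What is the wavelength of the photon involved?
6768.30186 nm

First, find the transition energy using E_n = -13.6057 / n² eV:
E_7 = -13.6057 / 7² = -0.27766734694 eV
E_12 = -13.6057 / 12² = -0.09448402778 eV

Photon energy: |ΔE| = |E_12 - E_7| = 0.18318331916 eV

Convert to wavelength using E = hc/λ with hc = 1239.84 eV·nm:
λ = hc/E = 1239.84 eV·nm / 0.18318331916 eV
λ = 6768.30186 nm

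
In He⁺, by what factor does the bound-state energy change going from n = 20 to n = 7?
8.1633

Using E_n = -13.6057 Z² / n² eV with Z = 2:

E_7 = -13.6057 × 2² / 7² = -54.4228 / 49 = -1.1106693878 eV
E_20 = -13.6057 × 2² / 20² = -54.4228 / 400 = -0.1360570000 eV

The ratio is:
E_7/E_20 = (-1.1106693878) / (-0.1360570000)
E_7/E_20 = (-54.4228/49) / (-54.4228/400)
E_7/E_20 = 400/49
E_7/E_20 = 8.1633
(Note: the Z² factors cancel in the ratio.)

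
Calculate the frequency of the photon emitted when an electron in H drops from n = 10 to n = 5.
9.86953e+13 Hz

First, find the transition energy:
E_10 = -13.6057 / 10² = -0.136057000 eV
E_5 = -13.6057 / 5² = -0.544228000 eV
|ΔE| = |E_5 - E_10| = 0.408171000 eV

Convert to Joules: E = 0.408171000 eV × (1.602177 × 10⁻¹⁹ J/eV) = 6.5396219e-20 J

Using E = hf:
f = E/h = 6.5396219e-20 J / (6.62607 × 10⁻³⁴ J·s)
f = 9.86953e+13 Hz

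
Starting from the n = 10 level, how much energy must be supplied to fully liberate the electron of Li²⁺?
1.22 eV

The ionization energy is the energy needed to remove the electron completely (n → ∞).

For a hydrogen-like ion with Z = 3, E_n = -13.6057 Z² / n² eV.

At n = 10: E_10 = -13.6057 × 3² / 10² = -1.22451 eV
At n = ∞: E_∞ = 0 eV

Ionization energy = E_∞ - E_10 = 0 - (-1.22451) = 1.22451 eV
Ionization energy ≈ 1.22 eV

This is also called the binding energy of the electron in state n = 10.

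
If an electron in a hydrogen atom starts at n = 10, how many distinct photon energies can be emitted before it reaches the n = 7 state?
6

The electron can occupy levels n = 7, 8, ..., 10 during de-excitation — that is m = 10 - 7 + 1 = 4 distinct levels.

The number of distinct spectral lines equals the number of ways to choose 2 of these m levels (each pair gives one possible emission transition):

Number of lines = m(m-1)/2 = 4×3/2 = 6

These correspond to all possible transitions between the 4 levels:
10 → 9, 10 → 8, 10 → 7, 9 → 8, 9 → 7, 8 → 7

Each transition produces a photon with a unique energy (and thus wavelength). This count does not depend on Z.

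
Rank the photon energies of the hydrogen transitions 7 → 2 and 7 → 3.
7 → 2

Calculate the energy for each transition:

Transition 7 → 2:
ΔE₁ = |E_2 - E_7| = |-13.6057/2² - (-13.6057/7²)|
ΔE₁ = |-3.40142500 - (-0.27766735)| = 3.12376 eV

Transition 7 → 3:
ΔE₂ = |E_3 - E_7| = |-13.6057/3² - (-13.6057/7²)|
ΔE₂ = |-1.51174444 - (-0.27766735)| = 1.23408 eV

Since 3.12376 eV > 1.23408 eV, the transition 7 → 2 emits the more energetic photon.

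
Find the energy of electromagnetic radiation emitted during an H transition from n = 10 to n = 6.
0.2419 eV

The energy levels are E_n = -13.6057 eV / n².

Energy at n = 10: E_10 = -13.6057 / 10² = -0.1360570 eV
Energy at n = 6: E_6 = -13.6057 / 6² = -0.3779361 eV

For emission (electron falling to lower state), the photon energy is:
E_photon = E_10 - E_6 = |-0.1360570 - (-0.3779361)|
E_photon = 0.2419 eV

This energy is carried away by the emitted photon.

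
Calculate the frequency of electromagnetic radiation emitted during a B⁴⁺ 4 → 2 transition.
1.54e+16 Hz

First, find the transition energy:
E_4 = -13.6057 × 5² / 4² = -21.25891 eV
E_2 = -13.6057 × 5² / 2² = -85.03563 eV
|ΔE| = |E_2 - E_4| = 63.77672 eV

Convert to Joules: E = 63.77672 eV × (1.602177 × 10⁻¹⁹ J/eV) = 1.0218e-17 J

Using E = hf:
f = E/h = 1.0218e-17 J / (6.62607 × 10⁻³⁴ J·s)
f = 1.54e+16 Hz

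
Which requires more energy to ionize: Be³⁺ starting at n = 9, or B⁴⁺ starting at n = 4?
B⁴⁺ at n = 4 (E = -21.25891 eV)

Using E_n = -13.6057 Z² / n² eV:

Be³⁺ (Z = 4) at n = 9:
E = -13.6057 × 4² / 9² = -13.6057 × 16 / 81 = -2.68754568 eV

B⁴⁺ (Z = 5) at n = 4:
E = -13.6057 × 5² / 4² = -13.6057 × 25 / 16 = -21.25890625 eV

Since -21.25890625 eV < -2.68754568 eV,
B⁴⁺ at n = 4 is more tightly bound (requires more energy to ionize).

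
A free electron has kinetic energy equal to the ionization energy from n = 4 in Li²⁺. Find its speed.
1.641e+06 m/s (or 0.5473% of c)

The binding energy at n = 4 for Li²⁺ is:
E_4 = -13.6057 × 3²/4² = -7.653206 eV
|E_4| = 7.653206 eV

Convert to Joules:
KE = 7.653206 eV × (1.602177 × 10⁻¹⁹ J/eV) = 1.22618e-18 J

Using KE = ½mv²:
v = √(2·KE/m_e)
v = √(2 × 1.22618e-18 J / 9.10938 × 10⁻³¹ kg)
v = 1.641e+06 m/s

This is approximately 0.5473% the speed of light.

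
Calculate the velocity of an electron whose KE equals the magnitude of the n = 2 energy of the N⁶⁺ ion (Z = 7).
7.66e+06 m/s (or 2.554053% of c)

The binding energy at n = 2 for N⁶⁺ is:
E_2 = -13.6057 × 7²/2² = -166.66982500 eV
|E_2| = 166.66982500 eV

Convert to Joules:
KE = 166.66982500 eV × (1.602177 × 10⁻¹⁹ J/eV) = 2.6703e-17 J

Using KE = ½mv²:
v = √(2·KE/m_e)
v = √(2 × 2.6703e-17 J / 9.10938 × 10⁻³¹ kg)
v = 7.66e+06 m/s

This is approximately 2.554053% the speed of light.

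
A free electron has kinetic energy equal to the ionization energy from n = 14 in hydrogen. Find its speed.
1.563e+05 m/s (or 0.0521% of c)

The binding energy at n = 14 for hydrogen is:
E_14 = -13.6057/14² = -0.06941684 eV
|E_14| = 0.06941684 eV

Convert to Joules:
KE = 0.06941684 eV × (1.602177 × 10⁻¹⁹ J/eV) = 1.11218e-20 J

Using KE = ½mv²:
v = √(2·KE/m_e)
v = √(2 × 1.11218e-20 J / 9.10938 × 10⁻³¹ kg)
v = 1.563e+05 m/s

This is approximately 0.0521% the speed of light.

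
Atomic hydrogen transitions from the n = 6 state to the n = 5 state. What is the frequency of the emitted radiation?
4.02092e+13 Hz

First, find the transition energy:
E_6 = -13.6057 / 6² = -0.377936111 eV
E_5 = -13.6057 / 5² = -0.544228000 eV
|ΔE| = |E_5 - E_6| = 0.166291889 eV

Convert to Joules: E = 0.166291889 eV × (1.602177 × 10⁻¹⁹ J/eV) = 2.6642904e-20 J

Using E = hf:
f = E/h = 2.6642904e-20 J / (6.62607 × 10⁻³⁴ J·s)
f = 4.02092e+13 Hz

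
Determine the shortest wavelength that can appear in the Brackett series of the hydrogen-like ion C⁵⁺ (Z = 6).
40.5007 nm

The series limit corresponds to the transition from n = ∞ to n = 4.
This is the highest energy (shortest wavelength) transition in the Brackett series.

E_∞ = 0 eV
E_4 = -13.6057 × 6² / 4² = -30.612825 eV

Energy at series limit:
ΔE = E_∞ - E_4 = 0 - (-30.612825) = 30.612825 eV
λ = hc/E = 1239.84 eV·nm / 30.612825 eV = 40.5007 nm

This energy equals the ionization energy from the n = 4 state of C⁵⁺.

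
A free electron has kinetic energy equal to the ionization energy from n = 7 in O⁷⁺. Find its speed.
2.5002e+06 m/s (or 0.8340% of c)

The binding energy at n = 7 for O⁷⁺ is:
E_7 = -13.6057 × 8²/7² = -17.770710 eV
|E_7| = 17.770710 eV

Convert to Joules:
KE = 17.770710 eV × (1.602177 × 10⁻¹⁹ J/eV) = 2.847182e-18 J

Using KE = ½mv²:
v = √(2·KE/m_e)
v = √(2 × 2.847182e-18 J / 9.10938 × 10⁻³¹ kg)
v = 2.5002e+06 m/s

This is approximately 0.8340% the speed of light.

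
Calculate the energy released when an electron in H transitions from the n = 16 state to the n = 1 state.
13.55255 eV

The energy levels are E_n = -13.6057 eV / n².

Energy at n = 16: E_16 = -13.6057 / 16² = -0.05314727 eV
Energy at n = 1: E_1 = -13.6057 / 1² = -13.60570000 eV

For emission (electron falling to lower state), the photon energy is:
E_photon = E_16 - E_1 = |-0.05314727 - (-13.60570000)|
E_photon = 13.55255 eV

This energy is carried away by the emitted photon.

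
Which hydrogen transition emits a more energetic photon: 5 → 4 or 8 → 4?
8 → 4

Calculate the energy for each transition:

Transition 5 → 4:
ΔE₁ = |E_4 - E_5| = |-13.6057/4² - (-13.6057/5²)|
ΔE₁ = |-0.850356250 - (-0.544228000)| = 0.306128 eV

Transition 8 → 4:
ΔE₂ = |E_4 - E_8| = |-13.6057/4² - (-13.6057/8²)|
ΔE₂ = |-0.850356250 - (-0.212589063)| = 0.637767 eV

Since 0.637767 eV > 0.306128 eV, the transition 8 → 4 emits the more energetic photon.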